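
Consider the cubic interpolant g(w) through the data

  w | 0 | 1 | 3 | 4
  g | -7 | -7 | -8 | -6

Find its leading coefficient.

The leading coefficient equals the top divided difference g[0,1,3,4].
g[0,1] = (-7 - (-7)) / (1 - 0) = 0
g[1,3] = (-8 - (-7)) / (3 - 1) = -1/2
g[3,4] = (-6 - (-8)) / (4 - 3) = 2
g[0,1,3] = (-1/2 - 0) / (3 - 0) = -1/6
g[1,3,4] = (2 - (-1/2)) / (4 - 1) = 5/6
g[0,1,3,4] = (5/6 - (-1/6)) / (4 - 0) = 1/4

1/4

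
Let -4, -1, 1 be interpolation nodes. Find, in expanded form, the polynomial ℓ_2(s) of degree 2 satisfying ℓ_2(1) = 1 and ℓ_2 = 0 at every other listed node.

ℓ_2(s) = (1/10)s^2 + (1/2)s + 2/5

ℓ_2(s) = (s + 4)(s + 1) / [(5)·(2)]
       = (s^2 + 5s + 4) / (10)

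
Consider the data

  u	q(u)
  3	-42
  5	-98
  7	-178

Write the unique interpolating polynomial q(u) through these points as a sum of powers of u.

q(u) = -3u^2 - 4u - 3

Newton's divided differences:
q[3,5] = (-98 - (-42)) / (5 - 3) = -28
q[5,7] = (-178 - (-98)) / (7 - 5) = -40
q[3,5,7] = (-40 - (-28)) / (7 - 3) = -3
q(u) = -42 + (-28)·(u - 3) + (-3)·(u - 3)(u - 5)
Expanding: q(u) = -3u^2 - 4u - 3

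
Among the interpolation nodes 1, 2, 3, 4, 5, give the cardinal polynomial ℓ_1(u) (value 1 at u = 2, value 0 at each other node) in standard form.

ℓ_1(u) = -(1/6)u^4 + (13/6)u^3 - (59/6)u^2 + (107/6)u - 10

ℓ_1(u) = (u - 1)(u - 3)(u - 4)(u - 5) / [(1)·(-1)·(-2)·(-3)]
       = (u^4 - 13u^3 + 59u^2 - 107u + 60) / (-6)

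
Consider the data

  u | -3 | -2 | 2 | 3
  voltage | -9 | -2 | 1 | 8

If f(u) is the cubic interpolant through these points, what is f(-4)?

-47/2

Evaluate each Lagrange basis at u = -4:
L_0(-4) = (-2)·(-6)·(-7)/[(-1)·(-5)·(-6)] = 14/5
L_1(-4) = (-1)·(-6)·(-7)/[(1)·(-4)·(-5)] = -21/10
L_2(-4) = (-1)·(-2)·(-7)/[(5)·(4)·(-1)] = 7/10
L_3(-4) = (-1)·(-2)·(-6)/[(6)·(5)·(1)] = -2/5
Sum: (-9)·(14/5) + (-2)·(-21/10) + 1·(7/10) + 8·(-2/5) = -47/2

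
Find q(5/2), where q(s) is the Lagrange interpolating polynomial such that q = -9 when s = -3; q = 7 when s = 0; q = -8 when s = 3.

-241/72

Evaluate each Lagrange basis at s = 5/2:
L_0(5/2) = (5/2)·(-1/2)/[(-3)·(-6)] = -5/72
L_1(5/2) = (11/2)·(-1/2)/[(3)·(-3)] = 11/36
L_2(5/2) = (11/2)·(5/2)/[(6)·(3)] = 55/72
Sum: (-9)·(-5/72) + 7·(11/36) + (-8)·(55/72) = -241/72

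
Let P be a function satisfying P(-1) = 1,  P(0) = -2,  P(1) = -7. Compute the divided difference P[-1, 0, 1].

-1

P[-1,0] = (-2 - 1) / (0 - (-1)) = -3
P[0,1] = (-7 - (-2)) / (1 - 0) = -5
P[-1,0,1] = (-5 - (-3)) / (1 - (-1)) = -1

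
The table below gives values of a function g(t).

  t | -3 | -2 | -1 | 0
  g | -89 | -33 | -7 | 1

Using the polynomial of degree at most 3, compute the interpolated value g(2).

Using Newton's divided-difference form:
g[-3,-2] = (-33 - (-89)) / (-2 - (-3)) = 56
g[-2,-1] = (-7 - (-33)) / (-1 - (-2)) = 26
g[-1,0] = (1 - (-7)) / (0 - (-1)) = 8
g[-3,-2,-1] = (26 - 56) / (-1 - (-3)) = -15
g[-2,-1,0] = (8 - 26) / (0 - (-2)) = -9
g[-3,-2,-1,0] = (-9 - (-15)) / (0 - (-3)) = 2
g(2) = -89 + 56·(5) + (-15)·(5)·(4) + 2·(5)·(4)·(3) = 11

11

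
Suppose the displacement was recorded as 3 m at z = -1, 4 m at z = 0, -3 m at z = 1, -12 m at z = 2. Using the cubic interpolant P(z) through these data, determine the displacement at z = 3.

-17

Using Newton's divided-difference form:
P[-1,0] = (4 - 3) / (0 - (-1)) = 1
P[0,1] = (-3 - 4) / (1 - 0) = -7
P[1,2] = (-12 - (-3)) / (2 - 1) = -9
P[-1,0,1] = (-7 - 1) / (1 - (-1)) = -4
P[0,1,2] = (-9 - (-7)) / (2 - 0) = -1
P[-1,0,1,2] = (-1 - (-4)) / (2 - (-1)) = 1
P(3) = 3 + 1·(4) + (-4)·(4)·(3) + 1·(4)·(3)·(2) = -17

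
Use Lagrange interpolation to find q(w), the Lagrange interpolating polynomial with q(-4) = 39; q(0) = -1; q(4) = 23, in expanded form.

q(w) = 2w^2 - 2w - 1

L_0(w) = w(w - 4) / [32] = (1/32)w^2 - (1/8)w
L_1(w) = (w + 4)(w - 4) / [-16] = -(1/16)w^2 + 1
L_2(w) = (w + 4)w / [32] = (1/32)w^2 + (1/8)w
q(w) = 39·L_0 + (-1)·L_1 + 23·L_2
  39·L_0(w) = (39/32)w^2 - (39/8)w
  (-1)·L_1(w) = (1/16)w^2 - 1
  23·L_2(w) = (23/32)w^2 + (23/8)w
Adding term by term: 2w^2 - 2w - 1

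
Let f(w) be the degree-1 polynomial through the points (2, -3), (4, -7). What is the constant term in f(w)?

Build the Lagrange basis polynomials:
L_0(w) = (w - 4) / [-2] = -(1/2)w + 2
L_1(w) = (w - 2) / [2] = (1/2)w - 1
f(w) = (-3)·L_0 + (-7)·L_1
Only the constant term is needed; take it from each L_i and combine:
(-3)·(2) + (-7)·(-1) = 1

1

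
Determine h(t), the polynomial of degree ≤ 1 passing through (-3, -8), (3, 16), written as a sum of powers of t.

h(t) = 4t + 4

Build the Lagrange basis polynomials:
L_0(t) = (t - 3) / [-6] = -(1/6)t + 1/2
L_1(t) = (t + 3) / [6] = (1/6)t + 1/2
h(t) = (-8)·L_0 + 16·L_1
  (-8)·L_0(t) = (4/3)t - 4
  16·L_1(t) = (8/3)t + 8
Adding term by term: 4t + 4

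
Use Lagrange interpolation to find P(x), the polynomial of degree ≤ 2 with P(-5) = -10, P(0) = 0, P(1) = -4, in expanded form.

Build the Lagrange basis polynomials:
L_0(x) = x(x - 1) / [30] = (1/30)x^2 - (1/30)x
L_1(x) = (x + 5)(x - 1) / [-5] = -(1/5)x^2 - (4/5)x + 1
L_2(x) = (x + 5)x / [6] = (1/6)x^2 + (5/6)x
P(x) = (-10)·L_0 + 0·L_1 + (-4)·L_2
  (-10)·L_0(x) = -(1/3)x^2 + (1/3)x
  0·L_1(x) = 0
  (-4)·L_2(x) = -(2/3)x^2 - (10/3)x
Adding term by term: -x^2 - 3x

P(x) = -x^2 - 3x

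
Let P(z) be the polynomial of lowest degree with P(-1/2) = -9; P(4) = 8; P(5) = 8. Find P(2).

128/33

Evaluate each Lagrange basis at z = 2:
L_0(2) = (-2)·(-3)/[(-9/2)·(-11/2)] = 8/33
L_1(2) = (5/2)·(-3)/[(9/2)·(-1)] = 5/3
L_2(2) = (5/2)·(-2)/[(11/2)·(1)] = -10/11
Sum: (-9)·(8/33) + 8·(5/3) + 8·(-10/11) = 128/33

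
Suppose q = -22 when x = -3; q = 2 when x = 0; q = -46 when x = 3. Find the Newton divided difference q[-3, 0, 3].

q[-3,0] = (2 - (-22)) / (0 - (-3)) = 8
q[0,3] = (-46 - 2) / (3 - 0) = -16
q[-3,0,3] = (-16 - 8) / (3 - (-3)) = -4

-4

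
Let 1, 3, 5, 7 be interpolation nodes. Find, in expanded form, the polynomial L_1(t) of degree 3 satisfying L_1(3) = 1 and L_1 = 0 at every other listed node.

L_1(t) = (1/16)t^3 - (13/16)t^2 + (47/16)t - 35/16

L_1(t) = (t - 1)(t - 5)(t - 7) / [(2)·(-2)·(-4)]
       = (t^3 - 13t^2 + 47t - 35) / (16)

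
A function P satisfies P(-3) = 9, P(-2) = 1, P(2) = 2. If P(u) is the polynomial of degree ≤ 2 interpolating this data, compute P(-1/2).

Evaluate each Lagrange basis at u = -1/2:
L_0(-1/2) = (3/2)·(-5/2)/[(-1)·(-5)] = -3/4
L_1(-1/2) = (5/2)·(-5/2)/[(1)·(-4)] = 25/16
L_2(-1/2) = (5/2)·(3/2)/[(5)·(4)] = 3/16
Sum: 9·(-3/4) + 1·(25/16) + 2·(3/16) = -77/16

-77/16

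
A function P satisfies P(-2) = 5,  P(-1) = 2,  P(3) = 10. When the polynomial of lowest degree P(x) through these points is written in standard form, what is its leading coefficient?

1

The leading coefficient equals the top divided difference P[-2,-1,3].
P[-2,-1] = (2 - 5) / (-1 - (-2)) = -3
P[-1,3] = (10 - 2) / (3 - (-1)) = 2
P[-2,-1,3] = (2 - (-3)) / (3 - (-2)) = 1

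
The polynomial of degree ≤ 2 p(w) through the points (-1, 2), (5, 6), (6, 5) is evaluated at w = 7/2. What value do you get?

185/28

Evaluate each Lagrange basis at w = 7/2:
L_0(7/2) = (-3/2)·(-5/2)/[(-6)·(-7)] = 5/56
L_1(7/2) = (9/2)·(-5/2)/[(6)·(-1)] = 15/8
L_2(7/2) = (9/2)·(-3/2)/[(7)·(1)] = -27/28
Sum: 2·(5/56) + 6·(15/8) + 5·(-27/28) = 185/28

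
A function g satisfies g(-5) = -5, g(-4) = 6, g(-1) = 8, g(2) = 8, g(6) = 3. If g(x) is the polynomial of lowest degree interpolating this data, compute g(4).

Evaluate each Lagrange basis at x = 4:
L_0(4) = (8)·(5)·(2)·(-2)/[(-1)·(-4)·(-7)·(-11)] = -40/77
L_1(4) = (9)·(5)·(2)·(-2)/[(1)·(-3)·(-6)·(-10)] = 1
L_2(4) = (9)·(8)·(2)·(-2)/[(4)·(3)·(-3)·(-7)] = -8/7
L_3(4) = (9)·(8)·(5)·(-2)/[(7)·(6)·(3)·(-4)] = 10/7
L_4(4) = (9)·(8)·(5)·(2)/[(11)·(10)·(7)·(4)] = 18/77
Sum: (-5)·(-40/77) + 6·(1) + 8·(-8/7) + 8·(10/7) + 3·(18/77) = 892/77

892/77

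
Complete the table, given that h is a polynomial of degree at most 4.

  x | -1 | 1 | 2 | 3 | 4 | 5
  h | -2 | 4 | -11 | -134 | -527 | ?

-1424

The 5 known values determine h uniquely (degree ≤ 4).
Evaluate each Lagrange basis at x = 5:
L_0(5) = (4)·(3)·(2)·(1)/[(-2)·(-3)·(-4)·(-5)] = 1/5
L_1(5) = (6)·(3)·(2)·(1)/[(2)·(-1)·(-2)·(-3)] = -3
L_2(5) = (6)·(4)·(2)·(1)/[(3)·(1)·(-1)·(-2)] = 8
L_3(5) = (6)·(4)·(3)·(1)/[(4)·(2)·(1)·(-1)] = -9
L_4(5) = (6)·(4)·(3)·(2)/[(5)·(3)·(2)·(1)] = 24/5
Sum: (-2)·(1/5) + 4·(-3) + (-11)·(8) + (-134)·(-9) + (-527)·(24/5) = -1424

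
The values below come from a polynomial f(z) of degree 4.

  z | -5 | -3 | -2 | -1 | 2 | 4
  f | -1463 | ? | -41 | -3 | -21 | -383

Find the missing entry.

-201

The 5 known values determine f uniquely (degree ≤ 4).
Evaluate each Lagrange basis at z = -3:
L_0(-3) = (-1)·(-2)·(-5)·(-7)/[(-3)·(-4)·(-7)·(-9)] = 5/54
L_1(-3) = (2)·(-2)·(-5)·(-7)/[(3)·(-1)·(-4)·(-6)] = 35/18
L_2(-3) = (2)·(-1)·(-5)·(-7)/[(4)·(1)·(-3)·(-5)] = -7/6
L_3(-3) = (2)·(-1)·(-2)·(-7)/[(7)·(4)·(3)·(-2)] = 1/6
L_4(-3) = (2)·(-1)·(-2)·(-5)/[(9)·(6)·(5)·(2)] = -1/27
Sum: (-1463)·(5/54) + (-41)·(35/18) + (-3)·(-7/6) + (-21)·(1/6) + (-383)·(-1/27) = -201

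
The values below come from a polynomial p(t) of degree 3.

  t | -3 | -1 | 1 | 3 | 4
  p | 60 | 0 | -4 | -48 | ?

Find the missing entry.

The 4 known values determine p uniquely (degree ≤ 3).
Evaluate each Lagrange basis at t = 4:
L_0(4) = (5)·(3)·(1)/[(-2)·(-4)·(-6)] = -5/16
L_1(4) = (7)·(3)·(1)/[(2)·(-2)·(-4)] = 21/16
L_2(4) = (7)·(5)·(1)/[(4)·(2)·(-2)] = -35/16
L_3(4) = (7)·(5)·(3)/[(6)·(4)·(2)] = 35/16
Sum: 60·(-5/16) + 0 + (-4)·(-35/16) + (-48)·(35/16) = -115

-115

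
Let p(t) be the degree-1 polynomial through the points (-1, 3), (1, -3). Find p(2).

-6

L_0(2) = (1)/[(-2)] = -1/2
L_1(2) = (3)/[(2)] = 3/2
Sum: 3·(-1/2) + (-3)·(3/2) = -6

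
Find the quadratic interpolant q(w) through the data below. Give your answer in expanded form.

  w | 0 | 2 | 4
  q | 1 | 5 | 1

Build the Lagrange basis polynomials:
L_0(w) = (w - 2)(w - 4) / [8] = (1/8)w^2 - (3/4)w + 1
L_1(w) = w(w - 4) / [-4] = -(1/4)w^2 + w
L_2(w) = w(w - 2) / [8] = (1/8)w^2 - (1/4)w
q(w) = 1·L_0 + 5·L_1 + 1·L_2
  1·L_0(w) = (1/8)w^2 - (3/4)w + 1
  5·L_1(w) = -(5/4)w^2 + 5w
  1·L_2(w) = (1/8)w^2 - (1/4)w
Adding term by term: -w^2 + 4w + 1

q(w) = -w^2 + 4w + 1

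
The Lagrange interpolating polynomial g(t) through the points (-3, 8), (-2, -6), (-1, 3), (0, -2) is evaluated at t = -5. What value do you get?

253

Evaluate each Lagrange basis at t = -5:
L_0(-5) = (-3)·(-4)·(-5)/[(-1)·(-2)·(-3)] = 10
L_1(-5) = (-2)·(-4)·(-5)/[(1)·(-1)·(-2)] = -20
L_2(-5) = (-2)·(-3)·(-5)/[(2)·(1)·(-1)] = 15
L_3(-5) = (-2)·(-3)·(-4)/[(3)·(2)·(1)] = -4
Sum: 8·(10) + (-6)·(-20) + 3·(15) + (-2)·(-4) = 253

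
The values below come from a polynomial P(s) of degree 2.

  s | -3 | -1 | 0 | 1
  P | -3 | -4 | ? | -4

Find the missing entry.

-33/8

The 3 known values determine P uniquely (degree ≤ 2).
L_0(0) = (1)·(-1)/[(-2)·(-4)] = -1/8
L_1(0) = (3)·(-1)/[(2)·(-2)] = 3/4
L_2(0) = (3)·(1)/[(4)·(2)] = 3/8
Sum: (-3)·(-1/8) + (-4)·(3/4) + (-4)·(3/8) = -33/8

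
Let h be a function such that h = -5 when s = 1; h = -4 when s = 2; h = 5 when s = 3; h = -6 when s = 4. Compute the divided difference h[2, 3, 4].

-10

h[2,3] = (5 - (-4)) / (3 - 2) = 9
h[3,4] = (-6 - 5) / (4 - 3) = -11
h[2,3,4] = (-11 - 9) / (4 - 2) = -10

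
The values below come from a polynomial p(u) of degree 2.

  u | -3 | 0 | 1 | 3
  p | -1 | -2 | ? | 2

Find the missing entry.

The 3 known values determine p uniquely (degree ≤ 2).
L_0(1) = (1)·(-2)/[(-3)·(-6)] = -1/9
L_1(1) = (4)·(-2)/[(3)·(-3)] = 8/9
L_2(1) = (4)·(1)/[(6)·(3)] = 2/9
Sum: (-1)·(-1/9) + (-2)·(8/9) + 2·(2/9) = -11/9

-11/9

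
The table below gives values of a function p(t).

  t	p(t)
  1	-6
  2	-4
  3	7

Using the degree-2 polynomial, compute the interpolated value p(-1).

Evaluate each Lagrange basis at t = -1:
L_0(-1) = (-3)·(-4)/[(-1)·(-2)] = 6
L_1(-1) = (-2)·(-4)/[(1)·(-1)] = -8
L_2(-1) = (-2)·(-3)/[(2)·(1)] = 3
Sum: (-6)·(6) + (-4)·(-8) + 7·(3) = 17

17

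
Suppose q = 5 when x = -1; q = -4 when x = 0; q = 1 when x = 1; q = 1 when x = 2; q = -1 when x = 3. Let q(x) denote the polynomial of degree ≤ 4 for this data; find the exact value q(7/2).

Evaluate each Lagrange basis at x = 7/2:
L_0(7/2) = (7/2)·(5/2)·(3/2)·(1/2)/[(-1)·(-2)·(-3)·(-4)] = 35/128
L_1(7/2) = (9/2)·(5/2)·(3/2)·(1/2)/[(1)·(-1)·(-2)·(-3)] = -45/32
L_2(7/2) = (9/2)·(7/2)·(3/2)·(1/2)/[(2)·(1)·(-1)·(-2)] = 189/64
L_3(7/2) = (9/2)·(7/2)·(5/2)·(1/2)/[(3)·(2)·(1)·(-1)] = -105/32
L_4(7/2) = (9/2)·(7/2)·(5/2)·(3/2)/[(4)·(3)·(2)·(1)] = 315/128
Sum: 5·(35/128) + (-4)·(-45/32) + 1·(189/64) + 1·(-105/32) + (-1)·(315/128) = 269/64

269/64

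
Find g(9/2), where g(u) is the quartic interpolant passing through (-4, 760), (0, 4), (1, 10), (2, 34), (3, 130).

Evaluate each Lagrange basis at u = 9/2:
L_0(9/2) = (9/2)·(7/2)·(5/2)·(3/2)/[(-4)·(-5)·(-6)·(-7)] = 9/128
L_1(9/2) = (17/2)·(7/2)·(5/2)·(3/2)/[(4)·(-1)·(-2)·(-3)] = -595/128
L_2(9/2) = (17/2)·(9/2)·(5/2)·(3/2)/[(5)·(1)·(-1)·(-2)] = 459/32
L_3(9/2) = (17/2)·(9/2)·(7/2)·(3/2)/[(6)·(2)·(1)·(-1)] = -1071/64
L_4(9/2) = (17/2)·(9/2)·(7/2)·(5/2)/[(7)·(3)·(2)·(1)] = 255/32
Sum: 760·(9/128) + 4·(-595/128) + 10·(459/32) + 34·(-1071/64) + 130·(255/32) = 2581/4

2581/4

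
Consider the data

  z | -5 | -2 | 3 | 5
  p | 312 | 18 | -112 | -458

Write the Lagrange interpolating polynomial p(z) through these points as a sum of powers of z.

p(z) = -3z^3 - 3z^2 - 2z + 2

Build the Lagrange basis polynomials:
L_0(z) = (z + 2)(z - 3)(z - 5) / [-240] = -(1/240)z^3 + (1/40)z^2 + (1/240)z - 1/8
L_1(z) = (z + 5)(z - 3)(z - 5) / [105] = (1/105)z^3 - (1/35)z^2 - (5/21)z + 5/7
L_2(z) = (z + 5)(z + 2)(z - 5) / [-80] = -(1/80)z^3 - (1/40)z^2 + (5/16)z + 5/8
L_3(z) = (z + 5)(z + 2)(z - 3) / [140] = (1/140)z^3 + (1/35)z^2 - (11/140)z - 3/14
p(z) = 312·L_0 + 18·L_1 + (-112)·L_2 + (-458)·L_3
  312·L_0(z) = -(13/10)z^3 + (39/5)z^2 + (13/10)z - 39
  18·L_1(z) = (6/35)z^3 - (18/35)z^2 - (30/7)z + 90/7
  (-112)·L_2(z) = (7/5)z^3 + (14/5)z^2 - 35z - 70
  (-458)·L_3(z) = -(229/70)z^3 - (458/35)z^2 + (2519/70)z + 687/7
Adding term by term: -3z^3 - 3z^2 - 2z + 2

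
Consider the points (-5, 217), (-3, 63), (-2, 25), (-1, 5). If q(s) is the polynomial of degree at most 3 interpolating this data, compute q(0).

-3

Using Newton's divided-difference form:
q[-5,-3] = (63 - 217) / (-3 - (-5)) = -77
q[-3,-2] = (25 - 63) / (-2 - (-3)) = -38
q[-2,-1] = (5 - 25) / (-1 - (-2)) = -20
q[-5,-3,-2] = (-38 - (-77)) / (-2 - (-5)) = 13
q[-3,-2,-1] = (-20 - (-38)) / (-1 - (-3)) = 9
q[-5,-3,-2,-1] = (9 - 13) / (-1 - (-5)) = -1
q(0) = 217 + (-77)·(5) + 13·(5)·(3) + (-1)·(5)·(3)·(2) = -3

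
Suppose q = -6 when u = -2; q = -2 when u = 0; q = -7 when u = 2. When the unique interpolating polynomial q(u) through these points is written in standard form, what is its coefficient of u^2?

-9/8

The leading coefficient equals the top divided difference q[-2,0,2].
q[-2,0] = (-2 - (-6)) / (0 - (-2)) = 2
q[0,2] = (-7 - (-2)) / (2 - 0) = -5/2
q[-2,0,2] = (-5/2 - 2) / (2 - (-2)) = -9/8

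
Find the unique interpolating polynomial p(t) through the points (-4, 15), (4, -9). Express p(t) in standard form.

p(t) = -3t + 3

Build the Lagrange basis polynomials:
L_0(t) = (t - 4) / [-8] = -(1/8)t + 1/2
L_1(t) = (t + 4) / [8] = (1/8)t + 1/2
p(t) = 15·L_0 + (-9)·L_1
  15·L_0(t) = -(15/8)t + 15/2
  (-9)·L_1(t) = -(9/8)t - 9/2
Adding term by term: -3t + 3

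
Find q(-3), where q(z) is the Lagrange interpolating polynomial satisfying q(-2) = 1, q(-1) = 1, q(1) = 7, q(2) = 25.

Evaluate each Lagrange basis at z = -3:
L_0(-3) = (-2)·(-4)·(-5)/[(-1)·(-3)·(-4)] = 10/3
L_1(-3) = (-1)·(-4)·(-5)/[(1)·(-2)·(-3)] = -10/3
L_2(-3) = (-1)·(-2)·(-5)/[(3)·(2)·(-1)] = 5/3
L_3(-3) = (-1)·(-2)·(-4)/[(4)·(3)·(1)] = -2/3
Sum: 1·(10/3) + 1·(-10/3) + 7·(5/3) + 25·(-2/3) = -5

-5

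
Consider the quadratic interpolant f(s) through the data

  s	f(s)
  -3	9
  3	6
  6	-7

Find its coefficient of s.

L_0(s) = (s - 3)(s - 6) / [54] = (1/54)s^2 - (1/6)s + 1/3
L_1(s) = (s + 3)(s - 6) / [-18] = -(1/18)s^2 + (1/6)s + 1
L_2(s) = (s + 3)(s - 3) / [27] = (1/27)s^2 - 1/3
f(s) = 9·L_0 + 6·L_1 + (-7)·L_2
Only the coefficient of s is needed; take it from each L_i and combine:
9·(-1/6) + 6·(1/6) + (-7)·(0) = -1/2

-1/2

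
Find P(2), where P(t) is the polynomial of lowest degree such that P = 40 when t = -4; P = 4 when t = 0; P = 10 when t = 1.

22

Using Newton's divided-difference form:
P[-4,0] = (4 - 40) / (0 - (-4)) = -9
P[0,1] = (10 - 4) / (1 - 0) = 6
P[-4,0,1] = (6 - (-9)) / (1 - (-4)) = 3
P(2) = 40 + (-9)·(6) + 3·(6)·(2) = 22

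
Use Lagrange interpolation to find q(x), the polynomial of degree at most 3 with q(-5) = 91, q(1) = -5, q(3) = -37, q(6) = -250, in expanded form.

Build the Lagrange basis polynomials:
L_0(x) = (x - 1)(x - 3)(x - 6) / [-528] = -(1/528)x^3 + (5/264)x^2 - (9/176)x + 3/88
L_1(x) = (x + 5)(x - 3)(x - 6) / [60] = (1/60)x^3 - (1/15)x^2 - (9/20)x + 3/2
L_2(x) = (x + 5)(x - 1)(x - 6) / [-48] = -(1/48)x^3 + (1/24)x^2 + (29/48)x - 5/8
L_3(x) = (x + 5)(x - 1)(x - 3) / [165] = (1/165)x^3 + (1/165)x^2 - (17/165)x + 1/11
q(x) = 91·L_0 + (-5)·L_1 + (-37)·L_2 + (-250)·L_3
  91·L_0(x) = -(91/528)x^3 + (455/264)x^2 - (819/176)x + 273/88
  (-5)·L_1(x) = -(1/12)x^3 + (1/3)x^2 + (9/4)x - 15/2
  (-37)·L_2(x) = (37/48)x^3 - (37/24)x^2 - (1073/48)x + 185/8
  (-250)·L_3(x) = -(50/33)x^3 - (50/33)x^2 + (850/33)x - 250/11
Adding term by term: -x^3 - x^2 + x - 4

q(x) = -x^3 - x^2 + x - 4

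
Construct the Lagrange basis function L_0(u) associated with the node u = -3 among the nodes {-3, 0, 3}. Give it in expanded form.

L_0(u) = (1/18)u^2 - (1/6)u

L_0(u) = u(u - 3) / [(-3)·(-6)]
       = (u^2 - 3u) / (18)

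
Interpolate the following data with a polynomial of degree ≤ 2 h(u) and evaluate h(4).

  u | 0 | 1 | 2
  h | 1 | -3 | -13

-51

Evaluate each Lagrange basis at u = 4:
L_0(4) = (3)·(2)/[(-1)·(-2)] = 3
L_1(4) = (4)·(2)/[(1)·(-1)] = -8
L_2(4) = (4)·(3)/[(2)·(1)] = 6
Sum: 1·(3) + (-3)·(-8) + (-13)·(6) = -51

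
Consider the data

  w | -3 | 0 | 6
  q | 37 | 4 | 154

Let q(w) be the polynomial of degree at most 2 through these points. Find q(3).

43

Using Newton's divided-difference form:
q[-3,0] = (4 - 37) / (0 - (-3)) = -11
q[0,6] = (154 - 4) / (6 - 0) = 25
q[-3,0,6] = (25 - (-11)) / (6 - (-3)) = 4
q(3) = 37 + (-11)·(6) + 4·(6)·(3) = 43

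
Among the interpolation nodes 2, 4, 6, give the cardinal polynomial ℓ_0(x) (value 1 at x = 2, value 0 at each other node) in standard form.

ℓ_0(x) = (1/8)x^2 - (5/4)x + 3

ℓ_0(x) = (x - 4)(x - 6) / [(-2)·(-4)]
       = (x^2 - 10x + 24) / (8)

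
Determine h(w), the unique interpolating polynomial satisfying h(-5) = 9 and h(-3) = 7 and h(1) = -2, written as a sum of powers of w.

Build the Lagrange basis polynomials:
L_0(w) = (w + 3)(w - 1) / [12] = (1/12)w^2 + (1/6)w - 1/4
L_1(w) = (w + 5)(w - 1) / [-8] = -(1/8)w^2 - (1/2)w + 5/8
L_2(w) = (w + 5)(w + 3) / [24] = (1/24)w^2 + (1/3)w + 5/8
h(w) = 9·L_0 + 7·L_1 + (-2)·L_2
  9·L_0(w) = (3/4)w^2 + (3/2)w - 9/4
  7·L_1(w) = -(7/8)w^2 - (7/2)w + 35/8
  (-2)·L_2(w) = -(1/12)w^2 - (2/3)w - 5/4
Adding term by term: -(5/24)w^2 - (8/3)w + 7/8

h(w) = -(5/24)w^2 - (8/3)w + 7/8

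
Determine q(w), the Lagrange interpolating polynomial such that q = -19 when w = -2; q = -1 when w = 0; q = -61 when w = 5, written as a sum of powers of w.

q(w) = -3w^2 + 3w - 1

Build the Lagrange basis polynomials:
L_0(w) = w(w - 5) / [14] = (1/14)w^2 - (5/14)w
L_1(w) = (w + 2)(w - 5) / [-10] = -(1/10)w^2 + (3/10)w + 1
L_2(w) = (w + 2)w / [35] = (1/35)w^2 + (2/35)w
q(w) = (-19)·L_0 + (-1)·L_1 + (-61)·L_2
  (-19)·L_0(w) = -(19/14)w^2 + (95/14)w
  (-1)·L_1(w) = (1/10)w^2 - (3/10)w - 1
  (-61)·L_2(w) = -(61/35)w^2 - (122/35)w
Adding term by term: -3w^2 + 3w - 1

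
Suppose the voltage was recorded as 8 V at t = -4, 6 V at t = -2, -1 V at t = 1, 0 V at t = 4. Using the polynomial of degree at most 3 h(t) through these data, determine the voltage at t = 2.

Using Newton's divided-difference form:
h[-4,-2] = (6 - 8) / (-2 - (-4)) = -1
h[-2,1] = (-1 - 6) / (1 - (-2)) = -7/3
h[1,4] = (0 - (-1)) / (4 - 1) = 1/3
h[-4,-2,1] = (-7/3 - (-1)) / (1 - (-4)) = -4/15
h[-2,1,4] = (1/3 - (-7/3)) / (4 - (-2)) = 4/9
h[-4,-2,1,4] = (4/9 - (-4/15)) / (4 - (-4)) = 4/45
h(2) = 8 + (-1)·(6) + (-4/15)·(6)·(4) + (4/45)·(6)·(4)·(1) = -34/15

-34/15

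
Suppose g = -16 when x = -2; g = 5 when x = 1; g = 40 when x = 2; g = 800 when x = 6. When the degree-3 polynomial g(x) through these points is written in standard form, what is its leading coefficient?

The leading coefficient equals the top divided difference g[-2,1,2,6].
g[-2,1] = (5 - (-16)) / (1 - (-2)) = 7
g[1,2] = (40 - 5) / (2 - 1) = 35
g[2,6] = (800 - 40) / (6 - 2) = 190
g[-2,1,2] = (35 - 7) / (2 - (-2)) = 7
g[1,2,6] = (190 - 35) / (6 - 1) = 31
g[-2,1,2,6] = (31 - 7) / (6 - (-2)) = 3

3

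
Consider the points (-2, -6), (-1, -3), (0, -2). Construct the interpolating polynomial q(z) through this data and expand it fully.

Newton's divided differences:
q[-2,-1] = (-3 - (-6)) / (-1 - (-2)) = 3
q[-1,0] = (-2 - (-3)) / (0 - (-1)) = 1
q[-2,-1,0] = (1 - 3) / (0 - (-2)) = -1
q(z) = -6 + 3·(z + 2) + (-1)·(z + 2)(z + 1)
Expanding: q(z) = -z^2 - 2

q(z) = -z^2 - 2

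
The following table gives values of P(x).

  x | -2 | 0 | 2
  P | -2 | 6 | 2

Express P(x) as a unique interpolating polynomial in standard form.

L_0(x) = x(x - 2) / [8] = (1/8)x^2 - (1/4)x
L_1(x) = (x + 2)(x - 2) / [-4] = -(1/4)x^2 + 1
L_2(x) = (x + 2)x / [8] = (1/8)x^2 + (1/4)x
P(x) = (-2)·L_0 + 6·L_1 + 2·L_2
  (-2)·L_0(x) = -(1/4)x^2 + (1/2)x
  6·L_1(x) = -(3/2)x^2 + 6
  2·L_2(x) = (1/4)x^2 + (1/2)x
Adding term by term: -(3/2)x^2 + x + 6

P(x) = -(3/2)x^2 + x + 6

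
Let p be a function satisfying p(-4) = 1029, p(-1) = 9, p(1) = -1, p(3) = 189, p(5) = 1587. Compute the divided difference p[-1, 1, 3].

p[-1,1] = (-1 - 9) / (1 - (-1)) = -5
p[1,3] = (189 - (-1)) / (3 - 1) = 95
p[-1,1,3] = (95 - (-5)) / (3 - (-1)) = 25

25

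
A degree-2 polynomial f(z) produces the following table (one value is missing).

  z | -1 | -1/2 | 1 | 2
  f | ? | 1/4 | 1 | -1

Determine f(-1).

The 3 known values determine f uniquely (degree ≤ 2).
Evaluate each Lagrange basis at z = -1:
L_0(-1) = (-2)·(-3)/[(-3/2)·(-5/2)] = 8/5
L_1(-1) = (-1/2)·(-3)/[(3/2)·(-1)] = -1
L_2(-1) = (-1/2)·(-2)/[(5/2)·(1)] = 2/5
Sum: 1/4·(8/5) + 1·(-1) + (-1)·(2/5) = -1

-1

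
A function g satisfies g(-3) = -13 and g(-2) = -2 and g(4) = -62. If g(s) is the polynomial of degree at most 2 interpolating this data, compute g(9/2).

-307/4

Evaluate each Lagrange basis at s = 9/2:
L_0(9/2) = (13/2)·(1/2)/[(-1)·(-7)] = 13/28
L_1(9/2) = (15/2)·(1/2)/[(1)·(-6)] = -5/8
L_2(9/2) = (15/2)·(13/2)/[(7)·(6)] = 65/56
Sum: (-13)·(13/28) + (-2)·(-5/8) + (-62)·(65/56) = -307/4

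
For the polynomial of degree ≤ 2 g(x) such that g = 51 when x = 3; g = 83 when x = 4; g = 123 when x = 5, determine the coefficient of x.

4

L_0(x) = (x - 4)(x - 5) / [2] = (1/2)x^2 - (9/2)x + 10
L_1(x) = (x - 3)(x - 5) / [-1] = -x^2 + 8x - 15
L_2(x) = (x - 3)(x - 4) / [2] = (1/2)x^2 - (7/2)x + 6
g(x) = 51·L_0 + 83·L_1 + 123·L_2
Only the coefficient of x is needed; take it from each L_i and combine:
51·(-9/2) + 83·(8) + 123·(-7/2) = 4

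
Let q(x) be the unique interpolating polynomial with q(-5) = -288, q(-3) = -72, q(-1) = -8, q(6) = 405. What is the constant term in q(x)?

-3

Build the Lagrange basis polynomials:
L_0(x) = (x + 3)(x + 1)(x - 6) / [-88] = -(1/88)x^3 + (1/44)x^2 + (21/88)x + 9/44
L_1(x) = (x + 5)(x + 1)(x - 6) / [36] = (1/36)x^3 - (31/36)x - 5/6
L_2(x) = (x + 5)(x + 3)(x - 6) / [-56] = -(1/56)x^3 - (1/28)x^2 + (33/56)x + 45/28
L_3(x) = (x + 5)(x + 3)(x + 1) / [693] = (1/693)x^3 + (1/77)x^2 + (23/693)x + 5/231
q(x) = (-288)·L_0 + (-72)·L_1 + (-8)·L_2 + 405·L_3
Only the constant term is needed; take it from each L_i and combine:
(-288)·(9/44) + (-72)·(-5/6) + (-8)·(45/28) + 405·(5/231) = -3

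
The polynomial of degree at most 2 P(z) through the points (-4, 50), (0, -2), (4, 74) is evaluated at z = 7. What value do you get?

L_0(7) = (7)·(3)/[(-4)·(-8)] = 21/32
L_1(7) = (11)·(3)/[(4)·(-4)] = -33/16
L_2(7) = (11)·(7)/[(8)·(4)] = 77/32
Sum: 50·(21/32) + (-2)·(-33/16) + 74·(77/32) = 215

215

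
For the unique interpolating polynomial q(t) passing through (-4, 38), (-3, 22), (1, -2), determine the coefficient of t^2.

Build the Lagrange basis polynomials:
L_0(t) = (t + 3)(t - 1) / [5] = (1/5)t^2 + (2/5)t - 3/5
L_1(t) = (t + 4)(t - 1) / [-4] = -(1/4)t^2 - (3/4)t + 1
L_2(t) = (t + 4)(t + 3) / [20] = (1/20)t^2 + (7/20)t + 3/5
q(t) = 38·L_0 + 22·L_1 + (-2)·L_2
Only the coefficient of t^2 is needed; take it from each L_i and combine:
38·(1/5) + 22·(-1/4) + (-2)·(1/20) = 2

2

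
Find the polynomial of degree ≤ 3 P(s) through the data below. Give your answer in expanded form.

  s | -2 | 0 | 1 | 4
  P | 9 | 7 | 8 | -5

P(s) = -(1/3)s^3 + (1/3)s^2 + s + 7

Build the Lagrange basis polynomials:
L_0(s) = s(s - 1)(s - 4) / [-36] = -(1/36)s^3 + (5/36)s^2 - (1/9)s
L_1(s) = (s + 2)(s - 1)(s - 4) / [8] = (1/8)s^3 - (3/8)s^2 - (3/4)s + 1
L_2(s) = (s + 2)s(s - 4) / [-9] = -(1/9)s^3 + (2/9)s^2 + (8/9)s
L_3(s) = (s + 2)s(s - 1) / [72] = (1/72)s^3 + (1/72)s^2 - (1/36)s
P(s) = 9·L_0 + 7·L_1 + 8·L_2 + (-5)·L_3
  9·L_0(s) = -(1/4)s^3 + (5/4)s^2 - s
  7·L_1(s) = (7/8)s^3 - (21/8)s^2 - (21/4)s + 7
  8·L_2(s) = -(8/9)s^3 + (16/9)s^2 + (64/9)s
  (-5)·L_3(s) = -(5/72)s^3 - (5/72)s^2 + (5/36)s
Adding term by term: -(1/3)s^3 + (1/3)s^2 + s + 7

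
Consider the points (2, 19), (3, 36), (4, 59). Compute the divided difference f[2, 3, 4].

3

f[2,3] = (36 - 19) / (3 - 2) = 17
f[3,4] = (59 - 36) / (4 - 3) = 23
f[2,3,4] = (23 - 17) / (4 - 2) = 3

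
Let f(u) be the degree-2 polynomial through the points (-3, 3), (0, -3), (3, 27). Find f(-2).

Using Newton's divided-difference form:
f[-3,0] = (-3 - 3) / (0 - (-3)) = -2
f[0,3] = (27 - (-3)) / (3 - 0) = 10
f[-3,0,3] = (10 - (-2)) / (3 - (-3)) = 2
f(-2) = 3 + (-2)·(1) + 2·(1)·(-2) = -3

-3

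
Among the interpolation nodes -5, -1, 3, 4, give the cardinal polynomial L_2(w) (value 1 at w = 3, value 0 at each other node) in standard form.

L_2(w) = (w + 5)(w + 1)(w - 4) / [(8)·(4)·(-1)]
       = (w^3 + 2w^2 - 19w - 20) / (-32)

L_2(w) = -(1/32)w^3 - (1/16)w^2 + (19/32)w + 5/8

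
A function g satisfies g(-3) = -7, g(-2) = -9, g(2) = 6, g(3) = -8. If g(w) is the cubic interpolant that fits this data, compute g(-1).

-4

Using Newton's divided-difference form:
g[-3,-2] = (-9 - (-7)) / (-2 - (-3)) = -2
g[-2,2] = (6 - (-9)) / (2 - (-2)) = 15/4
g[2,3] = (-8 - 6) / (3 - 2) = -14
g[-3,-2,2] = (15/4 - (-2)) / (2 - (-3)) = 23/20
g[-2,2,3] = (-14 - 15/4) / (3 - (-2)) = -71/20
g[-3,-2,2,3] = (-71/20 - 23/20) / (3 - (-3)) = -47/60
g(-1) = -7 + (-2)·(2) + (23/20)·(2)·(1) + (-47/60)·(2)·(1)·(-3) = -4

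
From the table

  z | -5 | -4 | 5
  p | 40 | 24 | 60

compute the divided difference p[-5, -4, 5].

2

p[-5,-4] = (24 - 40) / (-4 - (-5)) = -16
p[-4,5] = (60 - 24) / (5 - (-4)) = 4
p[-5,-4,5] = (4 - (-16)) / (5 - (-5)) = 2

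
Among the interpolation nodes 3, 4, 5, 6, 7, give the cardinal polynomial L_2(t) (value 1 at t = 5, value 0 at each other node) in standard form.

L_2(t) = (1/4)t^4 - 5t^3 + (145/4)t^2 - (225/2)t + 126

L_2(t) = (t - 3)(t - 4)(t - 6)(t - 7) / [(2)·(1)·(-1)·(-2)]
       = (t^4 - 20t^3 + 145t^2 - 450t + 504) / (4)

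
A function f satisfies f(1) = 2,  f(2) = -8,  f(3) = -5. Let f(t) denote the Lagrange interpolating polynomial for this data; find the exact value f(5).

40

Evaluate each Lagrange basis at t = 5:
L_0(5) = (3)·(2)/[(-1)·(-2)] = 3
L_1(5) = (4)·(2)/[(1)·(-1)] = -8
L_2(5) = (4)·(3)/[(2)·(1)] = 6
Sum: 2·(3) + (-8)·(-8) + (-5)·(6) = 40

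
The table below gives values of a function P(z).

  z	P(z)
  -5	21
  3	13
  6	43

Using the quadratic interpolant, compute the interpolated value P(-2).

L_0(-2) = (-5)·(-8)/[(-8)·(-11)] = 5/11
L_1(-2) = (3)·(-8)/[(8)·(-3)] = 1
L_2(-2) = (3)·(-5)/[(11)·(3)] = -5/11
Sum: 21·(5/11) + 13·(1) + 43·(-5/11) = 3

3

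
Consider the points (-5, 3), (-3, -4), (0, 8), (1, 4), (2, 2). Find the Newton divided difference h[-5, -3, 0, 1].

h[-5,-3] = (-4 - 3) / (-3 - (-5)) = -7/2
h[-3,0] = (8 - (-4)) / (0 - (-3)) = 4
h[0,1] = (4 - 8) / (1 - 0) = -4
h[-5,-3,0] = (4 - (-7/2)) / (0 - (-5)) = 3/2
h[-3,0,1] = (-4 - 4) / (1 - (-3)) = -2
h[-5,-3,0,1] = (-2 - 3/2) / (1 - (-5)) = -7/12

-7/12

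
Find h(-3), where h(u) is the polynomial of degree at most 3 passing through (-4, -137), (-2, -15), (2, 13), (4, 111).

-57

Evaluate each Lagrange basis at u = -3:
L_0(-3) = (-1)·(-5)·(-7)/[(-2)·(-6)·(-8)] = 35/96
L_1(-3) = (1)·(-5)·(-7)/[(2)·(-4)·(-6)] = 35/48
L_2(-3) = (1)·(-1)·(-7)/[(6)·(4)·(-2)] = -7/48
L_3(-3) = (1)·(-1)·(-5)/[(8)·(6)·(2)] = 5/96
Sum: (-137)·(35/96) + (-15)·(35/48) + 13·(-7/48) + 111·(5/96) = -57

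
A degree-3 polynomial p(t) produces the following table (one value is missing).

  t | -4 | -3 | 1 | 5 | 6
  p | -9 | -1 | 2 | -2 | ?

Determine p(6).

The 4 known values determine p uniquely (degree ≤ 3).
Evaluate each Lagrange basis at t = 6:
L_0(6) = (9)·(5)·(1)/[(-1)·(-5)·(-9)] = -1
L_1(6) = (10)·(5)·(1)/[(1)·(-4)·(-8)] = 25/16
L_2(6) = (10)·(9)·(1)/[(5)·(4)·(-4)] = -9/8
L_3(6) = (10)·(9)·(5)/[(9)·(8)·(4)] = 25/16
Sum: (-9)·(-1) + (-1)·(25/16) + 2·(-9/8) + (-2)·(25/16) = 33/16

33/16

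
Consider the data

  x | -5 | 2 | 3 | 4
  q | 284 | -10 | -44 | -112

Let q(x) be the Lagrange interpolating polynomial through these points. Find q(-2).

26

L_0(-2) = (-4)·(-5)·(-6)/[(-7)·(-8)·(-9)] = 5/21
L_1(-2) = (3)·(-5)·(-6)/[(7)·(-1)·(-2)] = 45/7
L_2(-2) = (3)·(-4)·(-6)/[(8)·(1)·(-1)] = -9
L_3(-2) = (3)·(-4)·(-5)/[(9)·(2)·(1)] = 10/3
Sum: 284·(5/21) + (-10)·(45/7) + (-44)·(-9) + (-112)·(10/3) = 26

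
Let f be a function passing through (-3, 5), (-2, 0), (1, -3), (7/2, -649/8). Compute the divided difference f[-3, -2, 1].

f[-3,-2] = (0 - 5) / (-2 - (-3)) = -5
f[-2,1] = (-3 - 0) / (1 - (-2)) = -1
f[-3,-2,1] = (-1 - (-5)) / (1 - (-3)) = 1

1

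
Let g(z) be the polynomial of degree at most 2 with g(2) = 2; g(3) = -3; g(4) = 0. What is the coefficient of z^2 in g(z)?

4

Build the Lagrange basis polynomials:
L_0(z) = (z - 3)(z - 4) / [2] = (1/2)z^2 - (7/2)z + 6
L_1(z) = (z - 2)(z - 4) / [-1] = -z^2 + 6z - 8
L_2(z) = (z - 2)(z - 3) / [2] = (1/2)z^2 - (5/2)z + 3
g(z) = 2·L_0 + (-3)·L_1 + 0·L_2
Only the coefficient of z^2 is needed; take it from each L_i and combine:
2·(1/2) + (-3)·(-1) + 0·(1/2) = 4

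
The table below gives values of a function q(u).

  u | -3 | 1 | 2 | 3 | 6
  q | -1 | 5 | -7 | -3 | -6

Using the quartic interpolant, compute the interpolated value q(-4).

Evaluate each Lagrange basis at u = -4:
L_0(-4) = (-5)·(-6)·(-7)·(-10)/[(-4)·(-5)·(-6)·(-9)] = 35/18
L_1(-4) = (-1)·(-6)·(-7)·(-10)/[(4)·(-1)·(-2)·(-5)] = -21/2
L_2(-4) = (-1)·(-5)·(-7)·(-10)/[(5)·(1)·(-1)·(-4)] = 35/2
L_3(-4) = (-1)·(-5)·(-6)·(-10)/[(6)·(2)·(1)·(-3)] = -25/3
L_4(-4) = (-1)·(-5)·(-6)·(-7)/[(9)·(5)·(4)·(3)] = 7/18
Sum: (-1)·(35/18) + 5·(-21/2) + (-7)·(35/2) + (-3)·(-25/3) + (-6)·(7/18) = -2777/18

-2777/18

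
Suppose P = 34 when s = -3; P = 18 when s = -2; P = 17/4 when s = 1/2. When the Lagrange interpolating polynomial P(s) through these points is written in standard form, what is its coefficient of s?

Build the Lagrange basis polynomials:
L_0(s) = (s + 2)(s - 1/2) / [7/2] = (2/7)s^2 + (3/7)s - 2/7
L_1(s) = (s + 3)(s - 1/2) / [-5/2] = -(2/5)s^2 - s + 3/5
L_2(s) = (s + 3)(s + 2) / [35/4] = (4/35)s^2 + (4/7)s + 24/35
P(s) = 34·L_0 + 18·L_1 + (17/4)·L_2
Only the coefficient of s is needed; take it from each L_i and combine:
34·(3/7) + 18·(-1) + (17/4)·(4/7) = -1

-1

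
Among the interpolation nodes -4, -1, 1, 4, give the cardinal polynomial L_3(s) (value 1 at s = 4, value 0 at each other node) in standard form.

L_3(s) = (1/120)s^3 + (1/30)s^2 - (1/120)s - 1/30

L_3(s) = (s + 4)(s + 1)(s - 1) / [(8)·(5)·(3)]
       = (s^3 + 4s^2 - s - 4) / (120)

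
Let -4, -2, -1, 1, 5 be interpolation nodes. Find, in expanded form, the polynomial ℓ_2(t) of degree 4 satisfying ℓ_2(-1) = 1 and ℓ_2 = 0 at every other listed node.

ℓ_2(t) = (t + 4)(t + 2)(t - 1)(t - 5) / [(3)·(1)·(-2)·(-6)]
       = (t^4 - 23t^2 - 18t + 40) / (36)

ℓ_2(t) = (1/36)t^4 - (23/36)t^2 - (1/2)t + 10/9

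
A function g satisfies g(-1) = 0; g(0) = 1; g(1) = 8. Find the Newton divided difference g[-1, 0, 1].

g[-1,0] = (1 - 0) / (0 - (-1)) = 1
g[0,1] = (8 - 1) / (1 - 0) = 7
g[-1,0,1] = (7 - 1) / (1 - (-1)) = 3

3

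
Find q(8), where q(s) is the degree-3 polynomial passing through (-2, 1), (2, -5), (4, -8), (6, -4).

49/4

Using Newton's divided-difference form:
q[-2,2] = (-5 - 1) / (2 - (-2)) = -3/2
q[2,4] = (-8 - (-5)) / (4 - 2) = -3/2
q[4,6] = (-4 - (-8)) / (6 - 4) = 2
q[-2,2,4] = (-3/2 - (-3/2)) / (4 - (-2)) = 0
q[2,4,6] = (2 - (-3/2)) / (6 - 2) = 7/8
q[-2,2,4,6] = (7/8 - 0) / (6 - (-2)) = 7/64
q(8) = 1 + (-3/2)·(10) + 0·(10)·(6) + (7/64)·(10)·(6)·(4) = 49/4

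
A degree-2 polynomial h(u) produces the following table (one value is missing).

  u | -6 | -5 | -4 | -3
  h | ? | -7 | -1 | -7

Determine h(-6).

-25

The 3 known values determine h uniquely (degree ≤ 2).
Evaluate each Lagrange basis at u = -6:
L_0(-6) = (-2)·(-3)/[(-1)·(-2)] = 3
L_1(-6) = (-1)·(-3)/[(1)·(-1)] = -3
L_2(-6) = (-1)·(-2)/[(2)·(1)] = 1
Sum: (-7)·(3) + (-1)·(-3) + (-7)·(1) = -25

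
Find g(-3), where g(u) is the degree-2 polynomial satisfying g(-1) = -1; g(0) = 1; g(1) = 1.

Using Newton's divided-difference form:
g[-1,0] = (1 - (-1)) / (0 - (-1)) = 2
g[0,1] = (1 - 1) / (1 - 0) = 0
g[-1,0,1] = (0 - 2) / (1 - (-1)) = -1
g(-3) = -1 + 2·(-2) + (-1)·(-2)·(-3) = -11

-11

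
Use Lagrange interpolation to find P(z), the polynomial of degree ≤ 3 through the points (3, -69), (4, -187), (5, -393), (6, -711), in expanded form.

P(z) = -4z^3 + 4z^2 + 2z - 3

L_0(z) = (z - 4)(z - 5)(z - 6) / [-6] = -(1/6)z^3 + (5/2)z^2 - (37/3)z + 20
L_1(z) = (z - 3)(z - 5)(z - 6) / [2] = (1/2)z^3 - 7z^2 + (63/2)z - 45
L_2(z) = (z - 3)(z - 4)(z - 6) / [-2] = -(1/2)z^3 + (13/2)z^2 - 27z + 36
L_3(z) = (z - 3)(z - 4)(z - 5) / [6] = (1/6)z^3 - 2z^2 + (47/6)z - 10
P(z) = (-69)·L_0 + (-187)·L_1 + (-393)·L_2 + (-711)·L_3
  (-69)·L_0(z) = (23/2)z^3 - (345/2)z^2 + 851z - 1380
  (-187)·L_1(z) = -(187/2)z^3 + 1309z^2 - (11781/2)z + 8415
  (-393)·L_2(z) = (393/2)z^3 - (5109/2)z^2 + 10611z - 14148
  (-711)·L_3(z) = -(237/2)z^3 + 1422z^2 - (11139/2)z + 7110
Adding term by term: -4z^3 + 4z^2 + 2z - 3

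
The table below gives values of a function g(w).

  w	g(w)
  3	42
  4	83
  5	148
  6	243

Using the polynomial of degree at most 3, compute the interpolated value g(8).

547

L_0(8) = (4)·(3)·(2)/[(-1)·(-2)·(-3)] = -4
L_1(8) = (5)·(3)·(2)/[(1)·(-1)·(-2)] = 15
L_2(8) = (5)·(4)·(2)/[(2)·(1)·(-1)] = -20
L_3(8) = (5)·(4)·(3)/[(3)·(2)·(1)] = 10
Sum: 42·(-4) + 83·(15) + 148·(-20) + 243·(10) = 547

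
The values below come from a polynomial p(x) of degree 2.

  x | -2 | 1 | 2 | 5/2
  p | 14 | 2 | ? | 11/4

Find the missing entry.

The 3 known values determine p uniquely (degree ≤ 2).
Evaluate each Lagrange basis at x = 2:
L_0(2) = (1)·(-1/2)/[(-3)·(-9/2)] = -1/27
L_1(2) = (4)·(-1/2)/[(3)·(-3/2)] = 4/9
L_2(2) = (4)·(1)/[(9/2)·(3/2)] = 16/27
Sum: 14·(-1/27) + 2·(4/9) + 11/4·(16/27) = 2

2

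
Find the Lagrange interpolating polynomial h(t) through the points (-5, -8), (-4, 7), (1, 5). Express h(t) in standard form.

h(t) = -(77/30)t^2 - (81/10)t + 47/3

L_0(t) = (t + 4)(t - 1) / [6] = (1/6)t^2 + (1/2)t - 2/3
L_1(t) = (t + 5)(t - 1) / [-5] = -(1/5)t^2 - (4/5)t + 1
L_2(t) = (t + 5)(t + 4) / [30] = (1/30)t^2 + (3/10)t + 2/3
h(t) = (-8)·L_0 + 7·L_1 + 5·L_2
  (-8)·L_0(t) = -(4/3)t^2 - 4t + 16/3
  7·L_1(t) = -(7/5)t^2 - (28/5)t + 7
  5·L_2(t) = (1/6)t^2 + (3/2)t + 10/3
Adding term by term: -(77/30)t^2 - (81/10)t + 47/3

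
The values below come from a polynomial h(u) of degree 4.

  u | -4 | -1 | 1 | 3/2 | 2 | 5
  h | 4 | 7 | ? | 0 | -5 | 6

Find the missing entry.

26552/6237

The 5 known values determine h uniquely (degree ≤ 4).
Evaluate each Lagrange basis at u = 1:
L_0(1) = (2)·(-1/2)·(-1)·(-4)/[(-3)·(-11/2)·(-6)·(-9)] = -4/891
L_1(1) = (5)·(-1/2)·(-1)·(-4)/[(3)·(-5/2)·(-3)·(-6)] = 2/27
L_2(1) = (5)·(2)·(-1)·(-4)/[(11/2)·(5/2)·(-1/2)·(-7/2)] = 128/77
L_3(1) = (5)·(2)·(-1/2)·(-4)/[(6)·(3)·(1/2)·(-3)] = -20/27
L_4(1) = (5)·(2)·(-1/2)·(-1)/[(9)·(6)·(7/2)·(3)] = 5/567
Sum: 4·(-4/891) + 7·(2/27) + 0 + (-5)·(-20/27) + 6·(5/567) = 26552/6237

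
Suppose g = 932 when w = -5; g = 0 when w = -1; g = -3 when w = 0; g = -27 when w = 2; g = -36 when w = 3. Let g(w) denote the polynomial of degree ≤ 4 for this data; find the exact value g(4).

Using Newton's divided-difference form:
g[-5,-1] = (0 - 932) / (-1 - (-5)) = -233
g[-1,0] = (-3 - 0) / (0 - (-1)) = -3
g[0,2] = (-27 - (-3)) / (2 - 0) = -12
g[2,3] = (-36 - (-27)) / (3 - 2) = -9
g[-5,-1,0] = (-3 - (-233)) / (0 - (-5)) = 46
g[-1,0,2] = (-12 - (-3)) / (2 - (-1)) = -3
g[0,2,3] = (-9 - (-12)) / (3 - 0) = 1
g[-5,-1,0,2] = (-3 - 46) / (2 - (-5)) = -7
g[-1,0,2,3] = (1 - (-3)) / (3 - (-1)) = 1
g[-5,-1,0,2,3] = (1 - (-7)) / (3 - (-5)) = 1
g(4) = 932 + (-233)·(9) + 46·(9)·(5) + (-7)·(9)·(5)·(4) + 1·(9)·(5)·(4)·(2) = 5

5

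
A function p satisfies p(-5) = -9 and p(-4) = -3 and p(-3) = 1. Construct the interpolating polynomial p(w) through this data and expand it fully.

Build the Lagrange basis polynomials:
L_0(w) = (w + 4)(w + 3) / [2] = (1/2)w^2 + (7/2)w + 6
L_1(w) = (w + 5)(w + 3) / [-1] = -w^2 - 8w - 15
L_2(w) = (w + 5)(w + 4) / [2] = (1/2)w^2 + (9/2)w + 10
p(w) = (-9)·L_0 + (-3)·L_1 + 1·L_2
  (-9)·L_0(w) = -(9/2)w^2 - (63/2)w - 54
  (-3)·L_1(w) = 3w^2 + 24w + 45
  1·L_2(w) = (1/2)w^2 + (9/2)w + 10
Adding term by term: -w^2 - 3w + 1

p(w) = -w^2 - 3w + 1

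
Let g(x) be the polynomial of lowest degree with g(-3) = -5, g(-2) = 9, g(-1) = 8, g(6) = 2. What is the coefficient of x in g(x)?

Build the Lagrange basis polynomials:
L_0(x) = (x + 2)(x + 1)(x - 6) / [-18] = -(1/18)x^3 + (1/6)x^2 + (8/9)x + 2/3
L_1(x) = (x + 3)(x + 1)(x - 6) / [8] = (1/8)x^3 - (1/4)x^2 - (21/8)x - 9/4
L_2(x) = (x + 3)(x + 2)(x - 6) / [-14] = -(1/14)x^3 + (1/14)x^2 + (12/7)x + 18/7
L_3(x) = (x + 3)(x + 2)(x + 1) / [504] = (1/504)x^3 + (1/84)x^2 + (11/504)x + 1/84
g(x) = (-5)·L_0 + 9·L_1 + 8·L_2 + 2·L_3
Only the coefficient of x is needed; take it from each L_i and combine:
(-5)·(8/9) + 9·(-21/8) + 8·(12/7) + 2·(11/504) = -7213/504

-7213/504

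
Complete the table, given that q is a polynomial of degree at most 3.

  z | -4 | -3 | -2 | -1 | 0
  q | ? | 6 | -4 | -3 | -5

41

The 4 known values determine q uniquely (degree ≤ 3).
L_0(-4) = (-2)·(-3)·(-4)/[(-1)·(-2)·(-3)] = 4
L_1(-4) = (-1)·(-3)·(-4)/[(1)·(-1)·(-2)] = -6
L_2(-4) = (-1)·(-2)·(-4)/[(2)·(1)·(-1)] = 4
L_3(-4) = (-1)·(-2)·(-3)/[(3)·(2)·(1)] = -1
Sum: 6·(4) + (-4)·(-6) + (-3)·(4) + (-5)·(-1) = 41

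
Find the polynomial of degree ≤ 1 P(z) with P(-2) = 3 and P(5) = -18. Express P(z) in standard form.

P(z) = -3z - 3

Build the Lagrange basis polynomials:
L_0(z) = (z - 5) / [-7] = -(1/7)z + 5/7
L_1(z) = (z + 2) / [7] = (1/7)z + 2/7
P(z) = 3·L_0 + (-18)·L_1
  3·L_0(z) = -(3/7)z + 15/7
  (-18)·L_1(z) = -(18/7)z - 36/7
Adding term by term: -3z - 3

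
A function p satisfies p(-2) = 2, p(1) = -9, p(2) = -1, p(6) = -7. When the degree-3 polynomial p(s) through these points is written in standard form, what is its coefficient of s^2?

563/160

Build the Lagrange basis polynomials:
L_0(s) = (s - 1)(s - 2)(s - 6) / [-96] = -(1/96)s^3 + (3/32)s^2 - (5/24)s + 1/8
L_1(s) = (s + 2)(s - 2)(s - 6) / [15] = (1/15)s^3 - (2/5)s^2 - (4/15)s + 8/5
L_2(s) = (s + 2)(s - 1)(s - 6) / [-16] = -(1/16)s^3 + (5/16)s^2 + (1/2)s - 3/4
L_3(s) = (s + 2)(s - 1)(s - 2) / [160] = (1/160)s^3 - (1/160)s^2 - (1/40)s + 1/40
p(s) = 2·L_0 + (-9)·L_1 + (-1)·L_2 + (-7)·L_3
Only the coefficient of s^2 is needed; take it from each L_i and combine:
2·(3/32) + (-9)·(-2/5) + (-1)·(5/16) + (-7)·(-1/160) = 563/160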